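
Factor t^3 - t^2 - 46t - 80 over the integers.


Try integer roots (divisors of -80). t=-5: p(-5)=0.
Divide out (t + 5): quotient is t^2 - 6t - 16.
Factor the quadratic: (t - 8)(t + 2)
Result: (t + 5)(t - 8)(t + 2)


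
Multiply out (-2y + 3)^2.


Expand (-2y + 3)^2 by repeated multiplication:
= 4y^2 - 12y + 9


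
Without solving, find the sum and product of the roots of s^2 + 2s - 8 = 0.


For as^2+bs+c=0: sum = -b/a, product = c/a.
a=1, b=2, c=-8
Sum = -(2)/1 = -2
Product = (-8)/1 = -8


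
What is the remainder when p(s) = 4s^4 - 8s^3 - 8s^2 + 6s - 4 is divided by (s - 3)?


By the Remainder Theorem, the remainder equals p(3):
  4*(3)^4 = 324
  -8*(3)^3 = -216
  -8*(3)^2 = -72
  6*(3)^1 = 18
  constant: -4
Sum: 324 - 216 - 72 + 18 - 4 = 50


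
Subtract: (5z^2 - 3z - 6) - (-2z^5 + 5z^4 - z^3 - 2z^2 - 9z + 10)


Distribute the minus sign:
  (5z^2 - 3z - 6)
- (-2z^5 + 5z^4 - z^3 - 2z^2 - 9z + 10)
Negate second polynomial: 2z^5 - 5z^4 + z^3 + 2z^2 + 9z - 10
Add: 2z^5 - 5z^4 + z^3 + 7z^2 + 6z - 16


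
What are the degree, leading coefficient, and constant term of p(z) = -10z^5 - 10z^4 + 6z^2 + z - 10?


Highest power of z is 5, with coefficient -10. Constant term is -10.
Degree = 5, leading coefficient = -10, constant term = -10


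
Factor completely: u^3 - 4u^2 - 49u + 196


Try integer roots (divisors of 196). u=7: p(7)=0.
Divide out (u - 7): quotient is u^2 + 3u - 28.
Factor the quadratic: (u - 4)(u + 7)
Result: (u - 7)(u - 4)(u + 7)


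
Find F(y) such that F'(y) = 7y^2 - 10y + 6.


Reverse power rule on each term:
  ∫ 7y^2 dy = (7/3)y^3
  ∫ -10y dy = -5y^2
  ∫ 6 dy = 6y
F(y) = (7/3)y^3 - 5y^2 + 6y + C


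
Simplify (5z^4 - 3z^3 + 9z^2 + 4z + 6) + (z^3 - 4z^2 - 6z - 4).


Align terms by degree and add:
  5z^4 - 3z^3 + 9z^2 + 4z + 6
+ z^3 - 4z^2 - 6z - 4
= 5z^4 - 2z^3 + 5z^2 - 2z + 2


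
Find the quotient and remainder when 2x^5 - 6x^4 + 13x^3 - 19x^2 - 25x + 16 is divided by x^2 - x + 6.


(2x^5 - 6x^4 + 13x^3 - 19x^2 - 25x + 16) / (x^2 - x + 6)
Step 1: 2x^3 * (x^2 - x + 6) = 2x^5 - 2x^4 + 12x^3; subtract.
Step 2: -4x^2 * (x^2 - x + 6) = -4x^4 + 4x^3 - 24x^2; subtract.
Step 3: -3x * (x^2 - x + 6) = -3x^3 + 3x^2 - 18x; subtract.
Step 4: 2 * (x^2 - x + 6) = 2x^2 - 2x + 12; subtract.
Quotient: 2x^3 - 4x^2 - 3x + 2, Remainder: -5x + 4


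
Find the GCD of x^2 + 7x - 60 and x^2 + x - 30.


Factor each:
  x^2 + 7x - 60 = (x - 5)(x + 12)
  x^2 + x - 30 = (x - 5)(x + 6)
Common monic factor: x - 5


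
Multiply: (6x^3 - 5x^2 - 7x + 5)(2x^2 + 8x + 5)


Distribute each term of the first polynomial:
  (6x^3)(2x^2 + 8x + 5) = 12x^5 + 48x^4 + 30x^3
  (-5x^2)(2x^2 + 8x + 5) = -10x^4 - 40x^3 - 25x^2
  (-7x)(2x^2 + 8x + 5) = -14x^3 - 56x^2 - 35x
  (5)(2x^2 + 8x + 5) = 10x^2 + 40x + 25
Sum: 12x^5 + 38x^4 - 24x^3 - 71x^2 + 5x + 25


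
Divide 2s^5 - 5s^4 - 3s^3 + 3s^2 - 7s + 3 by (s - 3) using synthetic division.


Synthetic division with c = 3. Coefficients: 2, -5, -3, 3, -7, 3
Bring down 2.
  2 * 3 = 6; 6 - 5 = 1
  1 * 3 = 3; 3 - 3 = 0
  0 * 3 = 0; 0 + 3 = 3
  3 * 3 = 9; 9 - 7 = 2
  2 * 3 = 6; 6 + 3 = 9
Quotient: 2s^4 + s^3 + 3s + 2, Remainder: 9


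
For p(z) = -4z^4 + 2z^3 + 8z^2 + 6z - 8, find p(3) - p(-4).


p(3) = -188
p(-4) = -1056
p(3) - p(-4) = -188 + 1056 = 868


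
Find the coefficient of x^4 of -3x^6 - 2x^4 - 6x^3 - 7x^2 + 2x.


Read off the coefficient of x^4: -2


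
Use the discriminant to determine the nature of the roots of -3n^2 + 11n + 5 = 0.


D = b^2 - 4ac = (11)^2 - 4(-3)(5) = 121 + 60 = 181
Since D > 0: two distinct irrational roots


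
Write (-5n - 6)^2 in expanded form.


Expand (-5n - 6)^2 by repeated multiplication:
= 25n^2 + 60n + 36


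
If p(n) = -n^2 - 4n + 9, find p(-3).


Using direct substitution:
  -1 * (-3)^2 = -9
  -4 * (-3)^1 = 12
  constant: 9
Sum = -9 + 12 + 9 = 12


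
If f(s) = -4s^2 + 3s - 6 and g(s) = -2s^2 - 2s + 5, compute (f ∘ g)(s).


Substitute g(s) into f:
f(g(s)) = -4*(-2s^2 - 2s + 5)^2 + 3*(-2s^2 - 2s + 5) + (-6)
(-2s^2 - 2s + 5)^2 = 4s^4 + 8s^3 - 16s^2 - 20s + 25
Expand and combine: -16s^4 - 32s^3 + 58s^2 + 74s - 91


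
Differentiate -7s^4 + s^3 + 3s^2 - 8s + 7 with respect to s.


Apply the power rule term by term:
  d/ds(-7s^4) = -28s^3
  d/ds(s^3) = 3s^2
  d/ds(3s^2) = 6s
  d/ds(-8s) = -8
  d/ds(7) = 0
p'(s) = -28s^3 + 3s^2 + 6s - 8


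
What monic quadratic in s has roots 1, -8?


p(s) = (s - 1)(s + 8)
Expand: s^2 + 7s - 8


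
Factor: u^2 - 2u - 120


Roots satisfy r1 + r2 = -b/a = 2 and r1*r2 = c/a = -120.
So r1 = 12, r2 = -10.
u^2 - 2u - 120 = (u - r1)(u - r2) = (u - 12)(u + 10)


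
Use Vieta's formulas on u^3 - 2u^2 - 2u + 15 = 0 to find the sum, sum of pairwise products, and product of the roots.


Monic cubic u^3+bu^2+cu+d=0: sum=-b, pairwise sum=c, product=-d.
b=-2, c=-2, d=15
r1+r2+r3 = 2
r1r2+r1r3+r2r3 = -2
r1r2r3 = -15


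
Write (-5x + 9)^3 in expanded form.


Expand (-5x + 9)^3 by repeated multiplication:
  (-5x + 9)^2 = 25x^2 - 90x + 81
= -125x^3 + 675x^2 - 1215x + 729


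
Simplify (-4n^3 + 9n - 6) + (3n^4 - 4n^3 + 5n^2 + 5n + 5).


Align terms by degree and add:
  -4n^3 + 9n - 6
+ 3n^4 - 4n^3 + 5n^2 + 5n + 5
= 3n^4 - 8n^3 + 5n^2 + 14n - 1


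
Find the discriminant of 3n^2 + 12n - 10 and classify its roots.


D = b^2 - 4ac = (12)^2 - 4(3)(-10) = 144 + 120 = 264
Since D > 0: two distinct irrational roots


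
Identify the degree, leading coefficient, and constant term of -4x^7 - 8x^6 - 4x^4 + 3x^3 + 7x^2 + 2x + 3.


Highest power of x is 7, with coefficient -4. Constant term is 3.
Degree = 7, leading coefficient = -4, constant term = 3


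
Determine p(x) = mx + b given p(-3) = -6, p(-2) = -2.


p(x) = mx + b. Using p(-3)=-6, p(-2)=-2:
m = (-6 + 2)/(-3 + 2) = -4/-1 = 4
b = -6 - m*(-3) = -6 + 12 = 6
p(x) = 4x + 6


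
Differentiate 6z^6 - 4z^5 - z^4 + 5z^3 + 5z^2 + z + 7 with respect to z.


Apply the power rule term by term:
  d/dz(6z^6) = 36z^5
  d/dz(-4z^5) = -20z^4
  d/dz(-z^4) = -4z^3
  d/dz(5z^3) = 15z^2
  d/dz(5z^2) = 10z
  d/dz(z) = 1
  d/dz(7) = 0
p'(z) = 36z^5 - 20z^4 - 4z^3 + 15z^2 + 10z + 1


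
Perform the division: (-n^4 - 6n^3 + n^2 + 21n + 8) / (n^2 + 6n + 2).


(-n^4 - 6n^3 + n^2 + 21n + 8) / (n^2 + 6n + 2)
Step 1: -n^2 * (n^2 + 6n + 2) = -n^4 - 6n^3 - 2n^2; subtract.
Step 2: 0 * (n^2 + 6n + 2) = 0; subtract.
Step 3: 3 * (n^2 + 6n + 2) = 3n^2 + 18n + 6; subtract.
Quotient: -n^2 + 3, Remainder: 3n + 2


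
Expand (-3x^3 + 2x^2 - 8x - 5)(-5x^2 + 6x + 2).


Distribute each term of the first polynomial:
  (-3x^3)(-5x^2 + 6x + 2) = 15x^5 - 18x^4 - 6x^3
  (2x^2)(-5x^2 + 6x + 2) = -10x^4 + 12x^3 + 4x^2
  (-8x)(-5x^2 + 6x + 2) = 40x^3 - 48x^2 - 16x
  (-5)(-5x^2 + 6x + 2) = 25x^2 - 30x - 10
Sum: 15x^5 - 28x^4 + 46x^3 - 19x^2 - 46x - 10


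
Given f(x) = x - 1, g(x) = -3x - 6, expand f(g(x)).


Substitute g(x) into f:
f(g(x)) = 1*(-3x - 6) + (-1)
Expand and combine: -3x - 7


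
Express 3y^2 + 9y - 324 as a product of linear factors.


Roots satisfy r1 + r2 = -b/a = -3 and r1*r2 = c/a = -108.
So r1 = -12, r2 = 9.
3y^2 + 9y - 324 = 3(y - r1)(y - r2) = 3(y + 12)(y - 9)


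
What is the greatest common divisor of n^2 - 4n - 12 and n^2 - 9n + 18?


Factor each:
  n^2 - 4n - 12 = (n - 6)(n + 2)
  n^2 - 9n + 18 = (n - 6)(n - 3)
Common monic factor: n - 6


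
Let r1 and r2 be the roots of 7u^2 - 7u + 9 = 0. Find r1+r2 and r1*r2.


For au^2+bu+c=0: sum = -b/a, product = c/a.
a=7, b=-7, c=9
Sum = -(-7)/7 = 1
Product = (9)/7 = 9/7


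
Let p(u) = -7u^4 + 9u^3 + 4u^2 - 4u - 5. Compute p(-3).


Using direct substitution:
  -7 * (-3)^4 = -567
  9 * (-3)^3 = -243
  4 * (-3)^2 = 36
  -4 * (-3)^1 = 12
  constant: -5
Sum = -567 - 243 + 36 + 12 - 5 = -767


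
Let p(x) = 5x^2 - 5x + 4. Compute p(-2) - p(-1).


p(-2) = 34
p(-1) = 14
p(-2) - p(-1) = 34 - 14 = 20


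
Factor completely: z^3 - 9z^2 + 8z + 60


Try integer roots (divisors of 60). z=5: p(5)=0.
Divide out (z - 5): quotient is z^2 - 4z - 12.
Factor the quadratic: (z - 6)(z + 2)
Result: (z - 5)(z - 6)(z + 2)


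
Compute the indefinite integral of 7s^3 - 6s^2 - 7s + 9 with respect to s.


Reverse power rule on each term:
  ∫ 7s^3 ds = (7/4)s^4
  ∫ -6s^2 ds = -2s^3
  ∫ -7s ds = -(7/2)s^2
  ∫ 9 ds = 9s
F(s) = (7/4)s^4 - 2s^3 - (7/2)s^2 + 9s + C


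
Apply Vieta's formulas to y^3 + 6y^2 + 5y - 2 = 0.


Monic cubic y^3+by^2+cy+d=0: sum=-b, pairwise sum=c, product=-d.
b=6, c=5, d=-2
r1+r2+r3 = -6
r1r2+r1r3+r2r3 = 5
r1r2r3 = 2


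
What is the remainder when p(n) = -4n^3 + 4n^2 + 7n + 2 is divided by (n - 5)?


By the Remainder Theorem, the remainder equals p(5):
  -4*(5)^3 = -500
  4*(5)^2 = 100
  7*(5)^1 = 35
  constant: 2
Sum: -500 + 100 + 35 + 2 = -363


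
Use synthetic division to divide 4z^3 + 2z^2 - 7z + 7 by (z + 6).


Synthetic division with c = -6. Coefficients: 4, 2, -7, 7
Bring down 4.
  4 * -6 = -24; -24 + 2 = -22
  -22 * -6 = 132; 132 - 7 = 125
  125 * -6 = -750; -750 + 7 = -743
Quotient: 4z^2 - 22z + 125, Remainder: -743


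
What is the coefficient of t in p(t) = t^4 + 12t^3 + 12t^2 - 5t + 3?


Read off the coefficient of t: -5


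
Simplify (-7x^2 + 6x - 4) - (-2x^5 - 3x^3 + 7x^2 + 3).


Distribute the minus sign:
  (-7x^2 + 6x - 4)
- (-2x^5 - 3x^3 + 7x^2 + 3)
Negate second polynomial: 2x^5 + 3x^3 - 7x^2 - 3
Add: 2x^5 + 3x^3 - 14x^2 + 6x - 7


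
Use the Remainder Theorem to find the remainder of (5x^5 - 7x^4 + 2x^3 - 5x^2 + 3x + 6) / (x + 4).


By the Remainder Theorem, the remainder equals p(-4):
  5*(-4)^5 = -5120
  -7*(-4)^4 = -1792
  2*(-4)^3 = -128
  -5*(-4)^2 = -80
  3*(-4)^1 = -12
  constant: 6
Sum: -5120 - 1792 - 128 - 80 - 12 + 6 = -7126


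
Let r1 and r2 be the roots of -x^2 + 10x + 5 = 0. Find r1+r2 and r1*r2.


For ax^2+bx+c=0: sum = -b/a, product = c/a.
a=-1, b=10, c=5
Sum = -(10)/-1 = 10
Product = (5)/-1 = -5


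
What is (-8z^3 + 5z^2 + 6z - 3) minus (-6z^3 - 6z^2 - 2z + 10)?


Distribute the minus sign:
  (-8z^3 + 5z^2 + 6z - 3)
- (-6z^3 - 6z^2 - 2z + 10)
Negate second polynomial: 6z^3 + 6z^2 + 2z - 10
Add: -2z^3 + 11z^2 + 8z - 13


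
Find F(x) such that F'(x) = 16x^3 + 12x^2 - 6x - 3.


Reverse power rule on each term:
  ∫ 16x^3 dx = 4x^4
  ∫ 12x^2 dx = 4x^3
  ∫ -6x dx = -3x^2
  ∫ -3 dx = -3x
F(x) = 4x^4 + 4x^3 - 3x^2 - 3x + C


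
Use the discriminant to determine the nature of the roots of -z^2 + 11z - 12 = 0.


D = b^2 - 4ac = (11)^2 - 4(-1)(-12) = 121 - 48 = 73
Since D > 0: two distinct irrational roots


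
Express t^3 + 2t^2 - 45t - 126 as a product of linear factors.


Try integer roots (divisors of -126). t=7: p(7)=0.
Divide out (t - 7): quotient is t^2 + 9t + 18.
Factor the quadratic: (t + 6)(t + 3)
Result: (t - 7)(t + 6)(t + 3)


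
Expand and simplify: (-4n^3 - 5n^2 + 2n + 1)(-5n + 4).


Distribute each term of the first polynomial:
  (-4n^3)(-5n + 4) = 20n^4 - 16n^3
  (-5n^2)(-5n + 4) = 25n^3 - 20n^2
  (2n)(-5n + 4) = -10n^2 + 8n
  (1)(-5n + 4) = -5n + 4
Sum: 20n^4 + 9n^3 - 30n^2 + 3n + 4


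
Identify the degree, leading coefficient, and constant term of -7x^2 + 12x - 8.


Highest power of x is 2, with coefficient -7. Constant term is -8.
Degree = 2, leading coefficient = -7, constant term = -8


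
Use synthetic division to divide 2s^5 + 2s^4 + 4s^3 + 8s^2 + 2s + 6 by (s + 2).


Synthetic division with c = -2. Coefficients: 2, 2, 4, 8, 2, 6
Bring down 2.
  2 * -2 = -4; -4 + 2 = -2
  -2 * -2 = 4; 4 + 4 = 8
  8 * -2 = -16; -16 + 8 = -8
  -8 * -2 = 16; 16 + 2 = 18
  18 * -2 = -36; -36 + 6 = -30
Quotient: 2s^4 - 2s^3 + 8s^2 - 8s + 18, Remainder: -30


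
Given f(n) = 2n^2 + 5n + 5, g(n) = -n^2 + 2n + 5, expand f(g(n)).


Substitute g(n) into f:
f(g(n)) = 2*(-n^2 + 2n + 5)^2 + 5*(-n^2 + 2n + 5) + 5
(-n^2 + 2n + 5)^2 = n^4 - 4n^3 - 6n^2 + 20n + 25
Expand and combine: 2n^4 - 8n^3 - 17n^2 + 50n + 80


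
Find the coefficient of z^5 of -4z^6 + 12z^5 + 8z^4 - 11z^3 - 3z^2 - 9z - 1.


Read off the coefficient of z^5: 12


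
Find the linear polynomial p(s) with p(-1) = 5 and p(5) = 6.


p(s) = ms + b. Using p(-1)=5, p(5)=6:
m = (5 - 6)/(-1 - 5) = -1/-6 = 1/6
b = 5 - m*(-1) = 5 + 1/6 = 31/6
p(s) = (1/6)s + (31/6)


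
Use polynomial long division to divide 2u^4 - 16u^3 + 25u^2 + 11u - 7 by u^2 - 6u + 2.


(2u^4 - 16u^3 + 25u^2 + 11u - 7) / (u^2 - 6u + 2)
Step 1: 2u^2 * (u^2 - 6u + 2) = 2u^4 - 12u^3 + 4u^2; subtract.
Step 2: -4u * (u^2 - 6u + 2) = -4u^3 + 24u^2 - 8u; subtract.
Step 3: -3 * (u^2 - 6u + 2) = -3u^2 + 18u - 6; subtract.
Quotient: 2u^2 - 4u - 3, Remainder: u - 1


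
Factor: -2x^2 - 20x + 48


Roots satisfy r1 + r2 = -b/a = -10 and r1*r2 = c/a = -24.
So r1 = -12, r2 = 2.
-2x^2 - 20x + 48 = -2(x - r1)(x - r2) = -2(x + 12)(x - 2)


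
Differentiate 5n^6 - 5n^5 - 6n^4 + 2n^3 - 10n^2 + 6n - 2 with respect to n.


Apply the power rule term by term:
  d/dn(5n^6) = 30n^5
  d/dn(-5n^5) = -25n^4
  d/dn(-6n^4) = -24n^3
  d/dn(2n^3) = 6n^2
  d/dn(-10n^2) = -20n
  d/dn(6n) = 6
  d/dn(-2) = 0
p'(n) = 30n^5 - 25n^4 - 24n^3 + 6n^2 - 20n + 6


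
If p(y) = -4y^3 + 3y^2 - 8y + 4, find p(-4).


Using direct substitution:
  -4 * (-4)^3 = 256
  3 * (-4)^2 = 48
  -8 * (-4)^1 = 32
  constant: 4
Sum = 256 + 48 + 32 + 4 = 340


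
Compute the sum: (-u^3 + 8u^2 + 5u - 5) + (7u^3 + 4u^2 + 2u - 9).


Align terms by degree and add:
  -u^3 + 8u^2 + 5u - 5
+ 7u^3 + 4u^2 + 2u - 9
= 6u^3 + 12u^2 + 7u - 14


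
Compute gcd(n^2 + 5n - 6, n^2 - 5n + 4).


Factor each:
  n^2 + 5n - 6 = (n - 1)(n + 6)
  n^2 - 5n + 4 = (n - 1)(n - 4)
Common monic factor: n - 1


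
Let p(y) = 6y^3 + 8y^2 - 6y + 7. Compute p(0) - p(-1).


p(0) = 7
p(-1) = 15
p(0) - p(-1) = 7 - 15 = -8


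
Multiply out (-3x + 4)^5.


Expand (-3x + 4)^5 by repeated multiplication:
  (-3x + 4)^2 = 9x^2 - 24x + 16
  (-3x + 4)^3 = -27x^3 + 108x^2 - 144x + 64
  (-3x + 4)^4 = 81x^4 - 432x^3 + 864x^2 - 768x + 256
= -243x^5 + 1620x^4 - 4320x^3 + 5760x^2 - 3840x + 1024


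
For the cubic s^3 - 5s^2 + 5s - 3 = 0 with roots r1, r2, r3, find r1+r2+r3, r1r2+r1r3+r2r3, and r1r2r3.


Monic cubic s^3+bs^2+cs+d=0: sum=-b, pairwise sum=c, product=-d.
b=-5, c=5, d=-3
r1+r2+r3 = 5
r1r2+r1r3+r2r3 = 5
r1r2r3 = 3


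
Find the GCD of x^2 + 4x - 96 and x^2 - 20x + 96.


Factor each:
  x^2 + 4x - 96 = (x - 8)(x + 12)
  x^2 - 20x + 96 = (x - 8)(x - 12)
Common monic factor: x - 8


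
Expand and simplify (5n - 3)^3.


Expand (5n - 3)^3 by repeated multiplication:
  (5n - 3)^2 = 25n^2 - 30n + 9
= 125n^3 - 225n^2 + 135n - 27


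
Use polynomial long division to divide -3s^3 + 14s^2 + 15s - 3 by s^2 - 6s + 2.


(-3s^3 + 14s^2 + 15s - 3) / (s^2 - 6s + 2)
Step 1: -3s * (s^2 - 6s + 2) = -3s^3 + 18s^2 - 6s; subtract.
Step 2: -4 * (s^2 - 6s + 2) = -4s^2 + 24s - 8; subtract.
Quotient: -3s - 4, Remainder: -3s + 5


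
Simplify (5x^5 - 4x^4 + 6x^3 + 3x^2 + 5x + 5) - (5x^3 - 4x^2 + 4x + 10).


Distribute the minus sign:
  (5x^5 - 4x^4 + 6x^3 + 3x^2 + 5x + 5)
- (5x^3 - 4x^2 + 4x + 10)
Negate second polynomial: -5x^3 + 4x^2 - 4x - 10
Add: 5x^5 - 4x^4 + x^3 + 7x^2 + x - 5


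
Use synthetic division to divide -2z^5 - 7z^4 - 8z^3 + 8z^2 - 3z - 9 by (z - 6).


Synthetic division with c = 6. Coefficients: -2, -7, -8, 8, -3, -9
Bring down -2.
  -2 * 6 = -12; -12 - 7 = -19
  -19 * 6 = -114; -114 - 8 = -122
  -122 * 6 = -732; -732 + 8 = -724
  -724 * 6 = -4344; -4344 - 3 = -4347
  -4347 * 6 = -26082; -26082 - 9 = -26091
Quotient: -2z^4 - 19z^3 - 122z^2 - 724z - 4347, Remainder: -26091


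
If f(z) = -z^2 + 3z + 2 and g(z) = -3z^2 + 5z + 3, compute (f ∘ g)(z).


Substitute g(z) into f:
f(g(z)) = -1*(-3z^2 + 5z + 3)^2 + 3*(-3z^2 + 5z + 3) + 2
(-3z^2 + 5z + 3)^2 = 9z^4 - 30z^3 + 7z^2 + 30z + 9
Expand and combine: -9z^4 + 30z^3 - 16z^2 - 15z + 2


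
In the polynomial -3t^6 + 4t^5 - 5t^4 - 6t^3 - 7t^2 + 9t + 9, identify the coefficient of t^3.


Read off the coefficient of t^3: -6


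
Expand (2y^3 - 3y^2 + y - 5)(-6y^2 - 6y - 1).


Distribute each term of the first polynomial:
  (2y^3)(-6y^2 - 6y - 1) = -12y^5 - 12y^4 - 2y^3
  (-3y^2)(-6y^2 - 6y - 1) = 18y^4 + 18y^3 + 3y^2
  (y)(-6y^2 - 6y - 1) = -6y^3 - 6y^2 - y
  (-5)(-6y^2 - 6y - 1) = 30y^2 + 30y + 5
Sum: -12y^5 + 6y^4 + 10y^3 + 27y^2 + 29y + 5


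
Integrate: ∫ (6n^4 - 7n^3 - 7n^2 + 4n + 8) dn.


Reverse power rule on each term:
  ∫ 6n^4 dn = (6/5)n^5
  ∫ -7n^3 dn = -(7/4)n^4
  ∫ -7n^2 dn = -(7/3)n^3
  ∫ 4n dn = 2n^2
  ∫ 8 dn = 8n
F(n) = (6/5)n^5 - (7/4)n^4 - (7/3)n^3 + 2n^2 + 8n + C


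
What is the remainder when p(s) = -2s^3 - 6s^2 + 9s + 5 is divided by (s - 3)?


By the Remainder Theorem, the remainder equals p(3):
  -2*(3)^3 = -54
  -6*(3)^2 = -54
  9*(3)^1 = 27
  constant: 5
Sum: -54 - 54 + 27 + 5 = -76


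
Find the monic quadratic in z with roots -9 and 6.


p(z) = (z + 9)(z - 6)
Expand: z^2 + 3z - 54


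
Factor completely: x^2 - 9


Roots satisfy r1 + r2 = -b/a = 0 and r1*r2 = c/a = -9.
So r1 = 3, r2 = -3.
x^2 - 9 = (x - r1)(x - r2) = (x - 3)(x + 3)


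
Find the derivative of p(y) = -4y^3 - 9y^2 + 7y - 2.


Apply the power rule term by term:
  d/dy(-4y^3) = -12y^2
  d/dy(-9y^2) = -18y
  d/dy(7y) = 7
  d/dy(-2) = 0
p'(y) = -12y^2 - 18y + 7


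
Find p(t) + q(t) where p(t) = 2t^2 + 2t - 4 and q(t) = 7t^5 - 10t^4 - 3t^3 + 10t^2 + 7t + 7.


Align terms by degree and add:
  2t^2 + 2t - 4
+ 7t^5 - 10t^4 - 3t^3 + 10t^2 + 7t + 7
= 7t^5 - 10t^4 - 3t^3 + 12t^2 + 9t + 3


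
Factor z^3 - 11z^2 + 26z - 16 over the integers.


Try integer roots (divisors of -16). z=1: p(1)=0.
Divide out (z - 1): quotient is z^2 - 10z + 16.
Factor the quadratic: (z - 8)(z - 2)
Result: (z - 1)(z - 8)(z - 2)


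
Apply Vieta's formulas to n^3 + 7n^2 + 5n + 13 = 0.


Monic cubic n^3+bn^2+cn+d=0: sum=-b, pairwise sum=c, product=-d.
b=7, c=5, d=13
r1+r2+r3 = -7
r1r2+r1r3+r2r3 = 5
r1r2r3 = -13


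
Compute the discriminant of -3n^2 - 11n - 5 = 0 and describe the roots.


D = b^2 - 4ac = (-11)^2 - 4(-3)(-5) = 121 - 60 = 61
Since D > 0: two distinct irrational roots


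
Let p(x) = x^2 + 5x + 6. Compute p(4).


Using direct substitution:
  1 * (4)^2 = 16
  5 * (4)^1 = 20
  constant: 6
Sum = 16 + 20 + 6 = 42


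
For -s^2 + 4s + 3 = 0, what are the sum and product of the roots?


For as^2+bs+c=0: sum = -b/a, product = c/a.
a=-1, b=4, c=3
Sum = -(4)/-1 = 4
Product = (3)/-1 = -3


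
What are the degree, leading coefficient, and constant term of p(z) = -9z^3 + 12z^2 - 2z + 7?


Highest power of z is 3, with coefficient -9. Constant term is 7.
Degree = 3, leading coefficient = -9, constant term = 7


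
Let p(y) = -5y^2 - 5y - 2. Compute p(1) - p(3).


p(1) = -12
p(3) = -62
p(1) - p(3) = -12 + 62 = 50


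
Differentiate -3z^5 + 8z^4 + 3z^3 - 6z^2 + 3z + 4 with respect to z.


Apply the power rule term by term:
  d/dz(-3z^5) = -15z^4
  d/dz(8z^4) = 32z^3
  d/dz(3z^3) = 9z^2
  d/dz(-6z^2) = -12z
  d/dz(3z) = 3
  d/dz(4) = 0
p'(z) = -15z^4 + 32z^3 + 9z^2 - 12z + 3


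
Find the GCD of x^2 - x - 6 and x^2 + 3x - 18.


Factor each:
  x^2 - x - 6 = (x - 3)(x + 2)
  x^2 + 3x - 18 = (x - 3)(x + 6)
Common monic factor: x - 3


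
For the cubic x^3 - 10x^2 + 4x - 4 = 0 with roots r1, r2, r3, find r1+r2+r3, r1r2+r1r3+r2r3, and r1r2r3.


Monic cubic x^3+bx^2+cx+d=0: sum=-b, pairwise sum=c, product=-d.
b=-10, c=4, d=-4
r1+r2+r3 = 10
r1r2+r1r3+r2r3 = 4
r1r2r3 = 4


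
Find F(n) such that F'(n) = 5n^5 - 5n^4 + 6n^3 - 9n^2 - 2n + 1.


Reverse power rule on each term:
  ∫ 5n^5 dn = (5/6)n^6
  ∫ -5n^4 dn = -n^5
  ∫ 6n^3 dn = (3/2)n^4
  ∫ -9n^2 dn = -3n^3
  ∫ -2n dn = -n^2
  ∫ 1 dn = n
F(n) = (5/6)n^6 - n^5 + (3/2)n^4 - 3n^3 - n^2 + n + C


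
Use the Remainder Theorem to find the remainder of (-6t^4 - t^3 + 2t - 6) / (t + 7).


By the Remainder Theorem, the remainder equals p(-7):
  -6*(-7)^4 = -14406
  -1*(-7)^3 = 343
  0*(-7)^2 = 0
  2*(-7)^1 = -14
  constant: -6
Sum: -14406 + 343 + 0 - 14 - 6 = -14083


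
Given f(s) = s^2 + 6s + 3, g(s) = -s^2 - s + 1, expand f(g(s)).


Substitute g(s) into f:
f(g(s)) = 1*(-s^2 - s + 1)^2 + 6*(-s^2 - s + 1) + 3
(-s^2 - s + 1)^2 = s^4 + 2s^3 - s^2 - 2s + 1
Expand and combine: s^4 + 2s^3 - 7s^2 - 8s + 10


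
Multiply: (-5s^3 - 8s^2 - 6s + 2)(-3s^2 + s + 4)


Distribute each term of the first polynomial:
  (-5s^3)(-3s^2 + s + 4) = 15s^5 - 5s^4 - 20s^3
  (-8s^2)(-3s^2 + s + 4) = 24s^4 - 8s^3 - 32s^2
  (-6s)(-3s^2 + s + 4) = 18s^3 - 6s^2 - 24s
  (2)(-3s^2 + s + 4) = -6s^2 + 2s + 8
Sum: 15s^5 + 19s^4 - 10s^3 - 44s^2 - 22s + 8


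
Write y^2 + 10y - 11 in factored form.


Roots satisfy r1 + r2 = -b/a = -10 and r1*r2 = c/a = -11.
So r1 = -11, r2 = 1.
y^2 + 10y - 11 = (y - r1)(y - r2) = (y + 11)(y - 1)


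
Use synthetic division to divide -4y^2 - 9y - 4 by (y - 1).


Synthetic division with c = 1. Coefficients: -4, -9, -4
Bring down -4.
  -4 * 1 = -4; -4 - 9 = -13
  -13 * 1 = -13; -13 - 4 = -17
Quotient: -4y - 13, Remainder: -17


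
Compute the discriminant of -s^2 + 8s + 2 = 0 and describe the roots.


D = b^2 - 4ac = (8)^2 - 4(-1)(2) = 64 + 8 = 72
Since D > 0: two distinct irrational roots


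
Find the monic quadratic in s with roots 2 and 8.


p(s) = (s - 2)(s - 8)
Expand: s^2 - 10s + 16


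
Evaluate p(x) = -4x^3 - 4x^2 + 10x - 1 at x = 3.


Using direct substitution:
  -4 * (3)^3 = -108
  -4 * (3)^2 = -36
  10 * (3)^1 = 30
  constant: -1
Sum = -108 - 36 + 30 - 1 = -115


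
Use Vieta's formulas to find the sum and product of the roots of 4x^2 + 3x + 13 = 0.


For ax^2+bx+c=0: sum = -b/a, product = c/a.
a=4, b=3, c=13
Sum = -(3)/4 = -3/4
Product = (13)/4 = 13/4


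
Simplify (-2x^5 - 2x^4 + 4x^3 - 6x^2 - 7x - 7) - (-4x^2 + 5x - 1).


Distribute the minus sign:
  (-2x^5 - 2x^4 + 4x^3 - 6x^2 - 7x - 7)
- (-4x^2 + 5x - 1)
Negate second polynomial: 4x^2 - 5x + 1
Add: -2x^5 - 2x^4 + 4x^3 - 2x^2 - 12x - 6


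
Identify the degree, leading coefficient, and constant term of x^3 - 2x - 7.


Highest power of x is 3, with coefficient 1. Constant term is -7.
Degree = 3, leading coefficient = 1, constant term = -7


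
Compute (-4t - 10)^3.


Expand (-4t - 10)^3 by repeated multiplication:
  (-4t - 10)^2 = 16t^2 + 80t + 100
= -64t^3 - 480t^2 - 1200t - 1000


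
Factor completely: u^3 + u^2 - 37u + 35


Try integer roots (divisors of 35). u=1: p(1)=0.
Divide out (u - 1): quotient is u^2 + 2u - 35.
Factor the quadratic: (u + 7)(u - 5)
Result: (u - 1)(u + 7)(u - 5)


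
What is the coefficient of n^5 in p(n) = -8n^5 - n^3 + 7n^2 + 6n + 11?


Read off the coefficient of n^5: -8


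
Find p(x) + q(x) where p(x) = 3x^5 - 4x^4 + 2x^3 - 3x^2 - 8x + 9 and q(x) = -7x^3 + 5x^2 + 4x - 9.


Align terms by degree and add:
  3x^5 - 4x^4 + 2x^3 - 3x^2 - 8x + 9
  -7x^3 + 5x^2 + 4x - 9
= 3x^5 - 4x^4 - 5x^3 + 2x^2 - 4x


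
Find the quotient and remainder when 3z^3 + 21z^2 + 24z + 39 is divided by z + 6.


(3z^3 + 21z^2 + 24z + 39) / (z + 6)
Step 1: 3z^2 * (z + 6) = 3z^3 + 18z^2; subtract.
Step 2: 3z * (z + 6) = 3z^2 + 18z; subtract.
Step 3: 6 * (z + 6) = 6z + 36; subtract.
Quotient: 3z^2 + 3z + 6, Remainder: 3


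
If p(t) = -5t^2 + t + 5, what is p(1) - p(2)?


p(1) = 1
p(2) = -13
p(1) - p(2) = 1 + 13 = 14


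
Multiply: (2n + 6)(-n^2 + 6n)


Distribute each term of the first polynomial:
  (2n)(-n^2 + 6n) = -2n^3 + 12n^2
  (6)(-n^2 + 6n) = -6n^2 + 36n
Sum: -2n^3 + 6n^2 + 36n


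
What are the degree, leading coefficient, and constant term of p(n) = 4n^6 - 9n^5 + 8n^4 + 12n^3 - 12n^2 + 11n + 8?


Highest power of n is 6, with coefficient 4. Constant term is 8.
Degree = 6, leading coefficient = 4, constant term = 8


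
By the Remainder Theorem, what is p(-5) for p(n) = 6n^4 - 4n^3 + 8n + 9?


By the Remainder Theorem, the remainder equals p(-5):
  6*(-5)^4 = 3750
  -4*(-5)^3 = 500
  0*(-5)^2 = 0
  8*(-5)^1 = -40
  constant: 9
Sum: 3750 + 500 + 0 - 40 + 9 = 4219


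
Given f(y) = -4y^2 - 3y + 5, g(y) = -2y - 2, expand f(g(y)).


Substitute g(y) into f:
f(g(y)) = -4*(-2y - 2)^2 + (-3)*(-2y - 2) + 5
(-2y - 2)^2 = 4y^2 + 8y + 4
Expand and combine: -16y^2 - 26y - 5


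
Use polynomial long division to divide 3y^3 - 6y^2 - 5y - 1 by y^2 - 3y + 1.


(3y^3 - 6y^2 - 5y - 1) / (y^2 - 3y + 1)
Step 1: 3y * (y^2 - 3y + 1) = 3y^3 - 9y^2 + 3y; subtract.
Step 2: 3 * (y^2 - 3y + 1) = 3y^2 - 9y + 3; subtract.
Quotient: 3y + 3, Remainder: y - 4


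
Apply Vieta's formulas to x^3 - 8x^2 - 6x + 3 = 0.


Monic cubic x^3+bx^2+cx+d=0: sum=-b, pairwise sum=c, product=-d.
b=-8, c=-6, d=3
r1+r2+r3 = 8
r1r2+r1r3+r2r3 = -6
r1r2r3 = -3


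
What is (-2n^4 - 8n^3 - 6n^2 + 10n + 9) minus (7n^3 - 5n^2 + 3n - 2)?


Distribute the minus sign:
  (-2n^4 - 8n^3 - 6n^2 + 10n + 9)
- (7n^3 - 5n^2 + 3n - 2)
Negate second polynomial: -7n^3 + 5n^2 - 3n + 2
Add: -2n^4 - 15n^3 - n^2 + 7n + 11


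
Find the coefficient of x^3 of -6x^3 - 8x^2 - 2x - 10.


Read off the coefficient of x^3: -6


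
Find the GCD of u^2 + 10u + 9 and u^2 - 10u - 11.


Factor each:
  u^2 + 10u + 9 = (u + 1)(u + 9)
  u^2 - 10u - 11 = (u + 1)(u - 11)
Common monic factor: u + 1


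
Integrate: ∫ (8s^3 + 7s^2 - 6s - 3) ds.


Reverse power rule on each term:
  ∫ 8s^3 ds = 2s^4
  ∫ 7s^2 ds = (7/3)s^3
  ∫ -6s ds = -3s^2
  ∫ -3 ds = -3s
F(s) = 2s^4 + (7/3)s^3 - 3s^2 - 3s + C


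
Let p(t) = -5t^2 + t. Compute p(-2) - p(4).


p(-2) = -22
p(4) = -76
p(-2) - p(4) = -22 + 76 = 54


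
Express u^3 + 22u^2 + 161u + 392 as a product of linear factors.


Try integer roots (divisors of 392). u=-8: p(-8)=0.
Divide out (u + 8): quotient is u^2 + 14u + 49.
Factor the quadratic: (u + 7)(u + 7)
Result: (u + 8)(u + 7)(u + 7)


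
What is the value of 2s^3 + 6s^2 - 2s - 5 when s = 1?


Using direct substitution:
  2 * (1)^3 = 2
  6 * (1)^2 = 6
  -2 * (1)^1 = -2
  constant: -5
Sum = 2 + 6 - 2 - 5 = 1


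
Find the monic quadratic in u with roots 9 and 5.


p(u) = (u - 9)(u - 5)
Expand: u^2 - 14u + 45


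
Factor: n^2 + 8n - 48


Roots satisfy r1 + r2 = -b/a = -8 and r1*r2 = c/a = -48.
So r1 = -12, r2 = 4.
n^2 + 8n - 48 = (n - r1)(n - r2) = (n + 12)(n - 4)


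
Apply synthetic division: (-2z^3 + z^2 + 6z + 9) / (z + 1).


Synthetic division with c = -1. Coefficients: -2, 1, 6, 9
Bring down -2.
  -2 * -1 = 2; 2 + 1 = 3
  3 * -1 = -3; -3 + 6 = 3
  3 * -1 = -3; -3 + 9 = 6
Quotient: -2z^2 + 3z + 3, Remainder: 6


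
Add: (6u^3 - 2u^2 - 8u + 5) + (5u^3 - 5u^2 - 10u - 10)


Align terms by degree and add:
  6u^3 - 2u^2 - 8u + 5
+ 5u^3 - 5u^2 - 10u - 10
= 11u^3 - 7u^2 - 18u - 5


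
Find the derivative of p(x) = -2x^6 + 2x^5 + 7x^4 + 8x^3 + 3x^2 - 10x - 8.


Apply the power rule term by term:
  d/dx(-2x^6) = -12x^5
  d/dx(2x^5) = 10x^4
  d/dx(7x^4) = 28x^3
  d/dx(8x^3) = 24x^2
  d/dx(3x^2) = 6x
  d/dx(-10x) = -10
  d/dx(-8) = 0
p'(x) = -12x^5 + 10x^4 + 28x^3 + 24x^2 + 6x - 10


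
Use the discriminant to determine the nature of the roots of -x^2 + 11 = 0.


D = b^2 - 4ac = (0)^2 - 4(-1)(11) = 0 + 44 = 44
Since D > 0: two distinct irrational roots


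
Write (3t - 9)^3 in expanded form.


Expand (3t - 9)^3 by repeated multiplication:
  (3t - 9)^2 = 9t^2 - 54t + 81
= 27t^3 - 243t^2 + 729t - 729


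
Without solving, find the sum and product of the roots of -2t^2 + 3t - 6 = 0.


For at^2+bt+c=0: sum = -b/a, product = c/a.
a=-2, b=3, c=-6
Sum = -(3)/-2 = 3/2
Product = (-6)/-2 = 3


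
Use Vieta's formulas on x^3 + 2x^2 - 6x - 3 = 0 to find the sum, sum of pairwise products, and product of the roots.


Monic cubic x^3+bx^2+cx+d=0: sum=-b, pairwise sum=c, product=-d.
b=2, c=-6, d=-3
r1+r2+r3 = -2
r1r2+r1r3+r2r3 = -6
r1r2r3 = 3


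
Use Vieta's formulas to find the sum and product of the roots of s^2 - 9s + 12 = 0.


For as^2+bs+c=0: sum = -b/a, product = c/a.
a=1, b=-9, c=12
Sum = -(-9)/1 = 9
Product = (12)/1 = 12


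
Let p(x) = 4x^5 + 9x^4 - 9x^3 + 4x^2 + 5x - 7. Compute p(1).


Using direct substitution:
  4 * (1)^5 = 4
  9 * (1)^4 = 9
  -9 * (1)^3 = -9
  4 * (1)^2 = 4
  5 * (1)^1 = 5
  constant: -7
Sum = 4 + 9 - 9 + 4 + 5 - 7 = 6


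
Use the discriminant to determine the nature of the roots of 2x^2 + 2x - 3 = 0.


D = b^2 - 4ac = (2)^2 - 4(2)(-3) = 4 + 24 = 28
Since D > 0: two distinct irrational roots


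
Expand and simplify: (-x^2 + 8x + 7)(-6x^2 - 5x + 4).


Distribute each term of the first polynomial:
  (-x^2)(-6x^2 - 5x + 4) = 6x^4 + 5x^3 - 4x^2
  (8x)(-6x^2 - 5x + 4) = -48x^3 - 40x^2 + 32x
  (7)(-6x^2 - 5x + 4) = -42x^2 - 35x + 28
Sum: 6x^4 - 43x^3 - 86x^2 - 3x + 28


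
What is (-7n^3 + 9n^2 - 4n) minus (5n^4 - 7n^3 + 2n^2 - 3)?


Distribute the minus sign:
  (-7n^3 + 9n^2 - 4n)
- (5n^4 - 7n^3 + 2n^2 - 3)
Negate second polynomial: -5n^4 + 7n^3 - 2n^2 + 3
Add: -5n^4 + 7n^2 - 4n + 3


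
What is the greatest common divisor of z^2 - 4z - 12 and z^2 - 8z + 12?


Factor each:
  z^2 - 4z - 12 = (z - 6)(z + 2)
  z^2 - 8z + 12 = (z - 6)(z - 2)
Common monic factor: z - 6


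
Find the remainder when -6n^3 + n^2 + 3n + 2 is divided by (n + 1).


By the Remainder Theorem, the remainder equals p(-1):
  -6*(-1)^3 = 6
  1*(-1)^2 = 1
  3*(-1)^1 = -3
  constant: 2
Sum: 6 + 1 - 3 + 2 = 6


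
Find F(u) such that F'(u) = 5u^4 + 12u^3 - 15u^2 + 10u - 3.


Reverse power rule on each term:
  ∫ 5u^4 du = u^5
  ∫ 12u^3 du = 3u^4
  ∫ -15u^2 du = -5u^3
  ∫ 10u du = 5u^2
  ∫ -3 du = -3u
F(u) = u^5 + 3u^4 - 5u^3 + 5u^2 - 3u + C


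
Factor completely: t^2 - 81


Roots satisfy r1 + r2 = -b/a = 0 and r1*r2 = c/a = -81.
So r1 = -9, r2 = 9.
t^2 - 81 = (t - r1)(t - r2) = (t + 9)(t - 9)


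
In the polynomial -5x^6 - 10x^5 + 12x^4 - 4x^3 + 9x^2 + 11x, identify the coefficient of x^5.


Read off the coefficient of x^5: -10


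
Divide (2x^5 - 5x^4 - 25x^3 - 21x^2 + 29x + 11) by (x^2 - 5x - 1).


(2x^5 - 5x^4 - 25x^3 - 21x^2 + 29x + 11) / (x^2 - 5x - 1)
Step 1: 2x^3 * (x^2 - 5x - 1) = 2x^5 - 10x^4 - 2x^3; subtract.
Step 2: 5x^2 * (x^2 - 5x - 1) = 5x^4 - 25x^3 - 5x^2; subtract.
Step 3: 2x * (x^2 - 5x - 1) = 2x^3 - 10x^2 - 2x; subtract.
Step 4: -6 * (x^2 - 5x - 1) = -6x^2 + 30x + 6; subtract.
Quotient: 2x^3 + 5x^2 + 2x - 6, Remainder: x + 5


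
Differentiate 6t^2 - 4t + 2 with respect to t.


Apply the power rule term by term:
  d/dt(6t^2) = 12t
  d/dt(-4t) = -4
  d/dt(2) = 0
p'(t) = 12t - 4


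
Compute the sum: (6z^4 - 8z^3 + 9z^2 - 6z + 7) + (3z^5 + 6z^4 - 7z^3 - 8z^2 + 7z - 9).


Align terms by degree and add:
  6z^4 - 8z^3 + 9z^2 - 6z + 7
+ 3z^5 + 6z^4 - 7z^3 - 8z^2 + 7z - 9
= 3z^5 + 12z^4 - 15z^3 + z^2 + z - 2


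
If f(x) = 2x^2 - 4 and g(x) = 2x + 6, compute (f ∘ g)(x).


Substitute g(x) into f:
f(g(x)) = 2*(2x + 6)^2 + (-4)
(2x + 6)^2 = 4x^2 + 24x + 36
Expand and combine: 8x^2 + 48x + 68


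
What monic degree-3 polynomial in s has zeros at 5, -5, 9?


p(s) = (s - 5)(s + 5)(s - 9)
Expand: s^3 - 9s^2 - 25s + 225


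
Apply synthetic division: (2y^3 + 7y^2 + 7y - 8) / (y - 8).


Synthetic division with c = 8. Coefficients: 2, 7, 7, -8
Bring down 2.
  2 * 8 = 16; 16 + 7 = 23
  23 * 8 = 184; 184 + 7 = 191
  191 * 8 = 1528; 1528 - 8 = 1520
Quotient: 2y^2 + 23y + 191, Remainder: 1520


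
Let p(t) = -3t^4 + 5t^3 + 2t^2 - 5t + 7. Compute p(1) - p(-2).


p(1) = 6
p(-2) = -63
p(1) - p(-2) = 6 + 63 = 69


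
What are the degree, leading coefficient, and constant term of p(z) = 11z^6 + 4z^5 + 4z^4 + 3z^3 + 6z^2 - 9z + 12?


Highest power of z is 6, with coefficient 11. Constant term is 12.
Degree = 6, leading coefficient = 11, constant term = 12


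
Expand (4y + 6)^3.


Expand (4y + 6)^3 by repeated multiplication:
  (4y + 6)^2 = 16y^2 + 48y + 36
= 64y^3 + 288y^2 + 432y + 216


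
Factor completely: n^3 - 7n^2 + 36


Try integer roots (divisors of 36). n=3: p(3)=0.
Divide out (n - 3): quotient is n^2 - 4n - 12.
Factor the quadratic: (n - 6)(n + 2)
Result: (n - 3)(n - 6)(n + 2)


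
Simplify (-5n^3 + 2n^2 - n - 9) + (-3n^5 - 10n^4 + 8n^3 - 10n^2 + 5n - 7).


Align terms by degree and add:
  -5n^3 + 2n^2 - n - 9
  -3n^5 - 10n^4 + 8n^3 - 10n^2 + 5n - 7
= -3n^5 - 10n^4 + 3n^3 - 8n^2 + 4n - 16


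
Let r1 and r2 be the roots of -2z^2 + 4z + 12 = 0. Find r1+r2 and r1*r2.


For az^2+bz+c=0: sum = -b/a, product = c/a.
a=-2, b=4, c=12
Sum = -(4)/-2 = 2
Product = (12)/-2 = -6


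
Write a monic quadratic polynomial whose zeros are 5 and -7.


p(z) = (z - 5)(z + 7)
Expand: z^2 + 2z - 35


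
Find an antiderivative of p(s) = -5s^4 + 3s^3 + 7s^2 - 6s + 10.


Reverse power rule on each term:
  ∫ -5s^4 ds = -s^5
  ∫ 3s^3 ds = (3/4)s^4
  ∫ 7s^2 ds = (7/3)s^3
  ∫ -6s ds = -3s^2
  ∫ 10 ds = 10s
F(s) = -s^5 + (3/4)s^4 + (7/3)s^3 - 3s^2 + 10s + C


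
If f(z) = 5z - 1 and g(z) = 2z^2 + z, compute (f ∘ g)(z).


Substitute g(z) into f:
f(g(z)) = 5*(2z^2 + z) + (-1)
Expand and combine: 10z^2 + 5z - 1


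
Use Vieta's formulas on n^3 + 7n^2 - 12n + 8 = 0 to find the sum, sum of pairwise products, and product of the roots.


Monic cubic n^3+bn^2+cn+d=0: sum=-b, pairwise sum=c, product=-d.
b=7, c=-12, d=8
r1+r2+r3 = -7
r1r2+r1r3+r2r3 = -12
r1r2r3 = -8


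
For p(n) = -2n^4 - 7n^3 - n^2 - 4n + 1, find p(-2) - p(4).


p(-2) = 29
p(4) = -991
p(-2) - p(4) = 29 + 991 = 1020


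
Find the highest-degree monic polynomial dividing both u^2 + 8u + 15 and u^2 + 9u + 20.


Factor each:
  u^2 + 8u + 15 = (u + 5)(u + 3)
  u^2 + 9u + 20 = (u + 5)(u + 4)
Common monic factor: u + 5


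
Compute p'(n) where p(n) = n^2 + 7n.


Apply the power rule term by term:
  d/dn(n^2) = 2n
  d/dn(7n) = 7
p'(n) = 2n + 7


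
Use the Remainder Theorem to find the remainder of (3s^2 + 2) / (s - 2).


By the Remainder Theorem, the remainder equals p(2):
  3*(2)^2 = 12
  0*(2)^1 = 0
  constant: 2
Sum: 12 + 0 + 2 = 14


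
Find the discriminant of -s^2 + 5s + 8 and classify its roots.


D = b^2 - 4ac = (5)^2 - 4(-1)(8) = 25 + 32 = 57
Since D > 0: two distinct irrational roots


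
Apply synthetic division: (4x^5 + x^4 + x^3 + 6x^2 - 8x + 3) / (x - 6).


Synthetic division with c = 6. Coefficients: 4, 1, 1, 6, -8, 3
Bring down 4.
  4 * 6 = 24; 24 + 1 = 25
  25 * 6 = 150; 150 + 1 = 151
  151 * 6 = 906; 906 + 6 = 912
  912 * 6 = 5472; 5472 - 8 = 5464
  5464 * 6 = 32784; 32784 + 3 = 32787
Quotient: 4x^4 + 25x^3 + 151x^2 + 912x + 5464, Remainder: 32787


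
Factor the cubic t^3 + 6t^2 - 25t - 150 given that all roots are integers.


Try integer roots (divisors of -150). t=-6: p(-6)=0.
Divide out (t + 6): quotient is t^2 - 25.
Factor the quadratic: (t - 5)(t + 5)
Result: (t + 6)(t - 5)(t + 5)


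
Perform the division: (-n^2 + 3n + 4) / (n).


(-n^2 + 3n + 4) / (n)
Step 1: -n * (n) = -n^2; subtract.
Step 2: 3 * (n) = 3n; subtract.
Quotient: -n + 3, Remainder: 4


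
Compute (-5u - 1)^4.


Expand (-5u - 1)^4 by repeated multiplication:
  (-5u - 1)^2 = 25u^2 + 10u + 1
  (-5u - 1)^3 = -125u^3 - 75u^2 - 15u - 1
= 625u^4 + 500u^3 + 150u^2 + 20u + 1


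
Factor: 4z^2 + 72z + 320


Roots satisfy r1 + r2 = -b/a = -18 and r1*r2 = c/a = 80.
So r1 = -8, r2 = -10.
4z^2 + 72z + 320 = 4(z - r1)(z - r2) = 4(z + 8)(z + 10)


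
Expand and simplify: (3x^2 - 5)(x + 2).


Distribute each term of the first polynomial:
  (3x^2)(x + 2) = 3x^3 + 6x^2
  (-5)(x + 2) = -5x - 10
Sum: 3x^3 + 6x^2 - 5x - 10


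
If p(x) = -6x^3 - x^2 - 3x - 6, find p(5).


Using direct substitution:
  -6 * (5)^3 = -750
  -1 * (5)^2 = -25
  -3 * (5)^1 = -15
  constant: -6
Sum = -750 - 25 - 15 - 6 = -796


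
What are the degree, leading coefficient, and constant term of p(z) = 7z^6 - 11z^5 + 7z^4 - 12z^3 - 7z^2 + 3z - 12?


Highest power of z is 6, with coefficient 7. Constant term is -12.
Degree = 6, leading coefficient = 7, constant term = -12


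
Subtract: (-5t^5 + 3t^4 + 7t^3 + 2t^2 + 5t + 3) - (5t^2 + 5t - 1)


Distribute the minus sign:
  (-5t^5 + 3t^4 + 7t^3 + 2t^2 + 5t + 3)
- (5t^2 + 5t - 1)
Negate second polynomial: -5t^2 - 5t + 1
Add: -5t^5 + 3t^4 + 7t^3 - 3t^2 + 4


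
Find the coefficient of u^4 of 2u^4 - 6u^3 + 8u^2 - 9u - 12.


Read off the coefficient of u^4: 2


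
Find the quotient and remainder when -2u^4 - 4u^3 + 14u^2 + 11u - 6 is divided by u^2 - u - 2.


(-2u^4 - 4u^3 + 14u^2 + 11u - 6) / (u^2 - u - 2)
Step 1: -2u^2 * (u^2 - u - 2) = -2u^4 + 2u^3 + 4u^2; subtract.
Step 2: -6u * (u^2 - u - 2) = -6u^3 + 6u^2 + 12u; subtract.
Step 3: 4 * (u^2 - u - 2) = 4u^2 - 4u - 8; subtract.
Quotient: -2u^2 - 6u + 4, Remainder: 3u + 2


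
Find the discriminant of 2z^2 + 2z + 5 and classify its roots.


D = b^2 - 4ac = (2)^2 - 4(2)(5) = 4 - 40 = -36
Since D < 0: two complex conjugate roots (no real roots)


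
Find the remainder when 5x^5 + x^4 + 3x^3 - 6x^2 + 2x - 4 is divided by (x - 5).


By the Remainder Theorem, the remainder equals p(5):
  5*(5)^5 = 15625
  1*(5)^4 = 625
  3*(5)^3 = 375
  -6*(5)^2 = -150
  2*(5)^1 = 10
  constant: -4
Sum: 15625 + 625 + 375 - 150 + 10 - 4 = 16481


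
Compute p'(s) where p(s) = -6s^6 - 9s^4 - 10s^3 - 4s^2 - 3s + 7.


Apply the power rule term by term:
  d/ds(-6s^6) = -36s^5
  d/ds(-9s^4) = -36s^3
  d/ds(-10s^3) = -30s^2
  d/ds(-4s^2) = -8s
  d/ds(-3s) = -3
  d/ds(7) = 0
p'(s) = -36s^5 - 36s^3 - 30s^2 - 8s - 3


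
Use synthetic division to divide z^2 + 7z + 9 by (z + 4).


Synthetic division with c = -4. Coefficients: 1, 7, 9
Bring down 1.
  1 * -4 = -4; -4 + 7 = 3
  3 * -4 = -12; -12 + 9 = -3
Quotient: z + 3, Remainder: -3


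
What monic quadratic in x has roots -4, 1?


p(x) = (x + 4)(x - 1)
Expand: x^2 + 3x - 4


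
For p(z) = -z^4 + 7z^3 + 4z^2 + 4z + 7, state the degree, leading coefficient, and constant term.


Highest power of z is 4, with coefficient -1. Constant term is 7.
Degree = 4, leading coefficient = -1, constant term = 7


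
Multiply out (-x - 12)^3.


Expand (-x - 12)^3 by repeated multiplication:
  (-x - 12)^2 = x^2 + 24x + 144
= -x^3 - 36x^2 - 432x - 1728


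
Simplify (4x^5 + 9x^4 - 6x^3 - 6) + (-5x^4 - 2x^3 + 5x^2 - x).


Align terms by degree and add:
  4x^5 + 9x^4 - 6x^3 - 6
  -5x^4 - 2x^3 + 5x^2 - x
= 4x^5 + 4x^4 - 8x^3 + 5x^2 - x - 6


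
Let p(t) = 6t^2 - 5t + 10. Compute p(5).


Using direct substitution:
  6 * (5)^2 = 150
  -5 * (5)^1 = -25
  constant: 10
Sum = 150 - 25 + 10 = 135


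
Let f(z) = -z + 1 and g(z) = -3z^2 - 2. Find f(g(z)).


Substitute g(z) into f:
f(g(z)) = -1*(-3z^2 - 2) + 1
Expand and combine: 3z^2 + 3


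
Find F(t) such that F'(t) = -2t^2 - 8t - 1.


Reverse power rule on each term:
  ∫ -2t^2 dt = -(2/3)t^3
  ∫ -8t dt = -4t^2
  ∫ -1 dt = -t
F(t) = -(2/3)t^3 - 4t^2 - t + C


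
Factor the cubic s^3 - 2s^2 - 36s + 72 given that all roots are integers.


Try integer roots (divisors of 72). s=2: p(2)=0.
Divide out (s - 2): quotient is s^2 - 36.
Factor the quadratic: (s - 6)(s + 6)
Result: (s - 2)(s - 6)(s + 6)


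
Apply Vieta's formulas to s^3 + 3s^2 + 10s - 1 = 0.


Monic cubic s^3+bs^2+cs+d=0: sum=-b, pairwise sum=c, product=-d.
b=3, c=10, d=-1
r1+r2+r3 = -3
r1r2+r1r3+r2r3 = 10
r1r2r3 = 1


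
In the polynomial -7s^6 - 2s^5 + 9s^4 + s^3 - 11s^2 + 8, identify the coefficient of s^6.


Read off the coefficient of s^6: -7


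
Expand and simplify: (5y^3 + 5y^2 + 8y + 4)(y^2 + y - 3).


Distribute each term of the first polynomial:
  (5y^3)(y^2 + y - 3) = 5y^5 + 5y^4 - 15y^3
  (5y^2)(y^2 + y - 3) = 5y^4 + 5y^3 - 15y^2
  (8y)(y^2 + y - 3) = 8y^3 + 8y^2 - 24y
  (4)(y^2 + y - 3) = 4y^2 + 4y - 12
Sum: 5y^5 + 10y^4 - 2y^3 - 3y^2 - 20y - 12


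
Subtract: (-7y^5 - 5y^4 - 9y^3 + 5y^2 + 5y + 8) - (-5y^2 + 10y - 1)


Distribute the minus sign:
  (-7y^5 - 5y^4 - 9y^3 + 5y^2 + 5y + 8)
- (-5y^2 + 10y - 1)
Negate second polynomial: 5y^2 - 10y + 1
Add: -7y^5 - 5y^4 - 9y^3 + 10y^2 - 5y + 9
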